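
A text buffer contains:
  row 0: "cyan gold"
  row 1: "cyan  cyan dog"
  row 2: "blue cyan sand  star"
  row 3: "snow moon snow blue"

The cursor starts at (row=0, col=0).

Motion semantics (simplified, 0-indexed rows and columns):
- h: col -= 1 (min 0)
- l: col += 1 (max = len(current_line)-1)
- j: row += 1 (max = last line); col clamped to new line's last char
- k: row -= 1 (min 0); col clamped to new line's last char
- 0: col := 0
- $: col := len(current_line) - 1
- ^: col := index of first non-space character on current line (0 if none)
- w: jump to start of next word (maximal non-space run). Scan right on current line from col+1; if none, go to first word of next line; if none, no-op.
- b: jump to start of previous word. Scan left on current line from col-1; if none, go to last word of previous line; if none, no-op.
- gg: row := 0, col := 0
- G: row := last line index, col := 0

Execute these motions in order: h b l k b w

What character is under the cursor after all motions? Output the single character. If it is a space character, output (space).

After 1 (h): row=0 col=0 char='c'
After 2 (b): row=0 col=0 char='c'
After 3 (l): row=0 col=1 char='y'
After 4 (k): row=0 col=1 char='y'
After 5 (b): row=0 col=0 char='c'
After 6 (w): row=0 col=5 char='g'

Answer: g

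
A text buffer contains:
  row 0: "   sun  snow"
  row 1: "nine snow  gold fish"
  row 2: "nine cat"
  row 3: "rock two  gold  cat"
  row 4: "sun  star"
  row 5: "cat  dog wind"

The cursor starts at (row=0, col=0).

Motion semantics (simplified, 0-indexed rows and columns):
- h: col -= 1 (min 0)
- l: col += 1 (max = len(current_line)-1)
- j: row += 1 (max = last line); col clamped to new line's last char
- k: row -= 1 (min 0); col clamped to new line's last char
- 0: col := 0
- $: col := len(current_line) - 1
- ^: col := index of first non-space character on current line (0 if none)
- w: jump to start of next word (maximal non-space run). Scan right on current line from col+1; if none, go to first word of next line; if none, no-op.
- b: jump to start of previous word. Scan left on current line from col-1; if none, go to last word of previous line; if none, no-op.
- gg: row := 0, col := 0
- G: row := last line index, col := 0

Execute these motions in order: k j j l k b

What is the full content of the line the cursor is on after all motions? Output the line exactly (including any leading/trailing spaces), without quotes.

Answer: nine snow  gold fish

Derivation:
After 1 (k): row=0 col=0 char='_'
After 2 (j): row=1 col=0 char='n'
After 3 (j): row=2 col=0 char='n'
After 4 (l): row=2 col=1 char='i'
After 5 (k): row=1 col=1 char='i'
After 6 (b): row=1 col=0 char='n'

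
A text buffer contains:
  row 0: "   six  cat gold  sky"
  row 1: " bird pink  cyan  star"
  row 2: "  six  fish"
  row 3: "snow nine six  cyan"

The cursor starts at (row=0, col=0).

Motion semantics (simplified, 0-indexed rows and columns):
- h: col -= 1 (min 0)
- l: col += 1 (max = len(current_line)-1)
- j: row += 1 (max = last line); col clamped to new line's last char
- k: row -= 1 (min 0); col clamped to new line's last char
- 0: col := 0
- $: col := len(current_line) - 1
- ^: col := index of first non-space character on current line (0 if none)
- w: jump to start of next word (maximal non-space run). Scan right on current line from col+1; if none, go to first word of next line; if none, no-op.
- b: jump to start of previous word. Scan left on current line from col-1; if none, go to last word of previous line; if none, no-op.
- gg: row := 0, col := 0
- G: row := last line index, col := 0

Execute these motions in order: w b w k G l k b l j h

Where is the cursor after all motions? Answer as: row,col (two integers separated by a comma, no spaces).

After 1 (w): row=0 col=3 char='s'
After 2 (b): row=0 col=3 char='s'
After 3 (w): row=0 col=8 char='c'
After 4 (k): row=0 col=8 char='c'
After 5 (G): row=3 col=0 char='s'
After 6 (l): row=3 col=1 char='n'
After 7 (k): row=2 col=1 char='_'
After 8 (b): row=1 col=18 char='s'
After 9 (l): row=1 col=19 char='t'
After 10 (j): row=2 col=10 char='h'
After 11 (h): row=2 col=9 char='s'

Answer: 2,9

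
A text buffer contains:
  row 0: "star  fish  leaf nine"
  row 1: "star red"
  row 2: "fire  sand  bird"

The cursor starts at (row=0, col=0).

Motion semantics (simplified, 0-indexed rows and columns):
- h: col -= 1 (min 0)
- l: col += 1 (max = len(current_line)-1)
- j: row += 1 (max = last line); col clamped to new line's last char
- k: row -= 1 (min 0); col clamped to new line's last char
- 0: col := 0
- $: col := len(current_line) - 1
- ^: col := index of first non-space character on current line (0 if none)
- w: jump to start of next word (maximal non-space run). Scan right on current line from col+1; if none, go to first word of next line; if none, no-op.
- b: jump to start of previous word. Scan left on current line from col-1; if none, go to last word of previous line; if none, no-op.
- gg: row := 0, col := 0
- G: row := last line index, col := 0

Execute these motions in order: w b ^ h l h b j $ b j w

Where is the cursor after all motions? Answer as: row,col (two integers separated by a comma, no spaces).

Answer: 2,6

Derivation:
After 1 (w): row=0 col=6 char='f'
After 2 (b): row=0 col=0 char='s'
After 3 (^): row=0 col=0 char='s'
After 4 (h): row=0 col=0 char='s'
After 5 (l): row=0 col=1 char='t'
After 6 (h): row=0 col=0 char='s'
After 7 (b): row=0 col=0 char='s'
After 8 (j): row=1 col=0 char='s'
After 9 ($): row=1 col=7 char='d'
After 10 (b): row=1 col=5 char='r'
After 11 (j): row=2 col=5 char='_'
After 12 (w): row=2 col=6 char='s'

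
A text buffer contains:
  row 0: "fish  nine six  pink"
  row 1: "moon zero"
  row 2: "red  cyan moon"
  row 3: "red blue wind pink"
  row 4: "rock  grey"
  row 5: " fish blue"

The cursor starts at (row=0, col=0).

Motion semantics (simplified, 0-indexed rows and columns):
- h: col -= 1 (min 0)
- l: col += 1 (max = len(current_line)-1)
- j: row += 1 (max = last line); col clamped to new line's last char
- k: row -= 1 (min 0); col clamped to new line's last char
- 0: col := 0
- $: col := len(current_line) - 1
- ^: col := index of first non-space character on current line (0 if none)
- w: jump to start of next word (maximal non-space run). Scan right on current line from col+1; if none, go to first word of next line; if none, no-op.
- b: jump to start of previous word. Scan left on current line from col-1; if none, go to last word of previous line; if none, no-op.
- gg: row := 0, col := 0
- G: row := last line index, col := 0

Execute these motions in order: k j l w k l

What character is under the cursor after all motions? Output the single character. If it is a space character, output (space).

After 1 (k): row=0 col=0 char='f'
After 2 (j): row=1 col=0 char='m'
After 3 (l): row=1 col=1 char='o'
After 4 (w): row=1 col=5 char='z'
After 5 (k): row=0 col=5 char='_'
After 6 (l): row=0 col=6 char='n'

Answer: n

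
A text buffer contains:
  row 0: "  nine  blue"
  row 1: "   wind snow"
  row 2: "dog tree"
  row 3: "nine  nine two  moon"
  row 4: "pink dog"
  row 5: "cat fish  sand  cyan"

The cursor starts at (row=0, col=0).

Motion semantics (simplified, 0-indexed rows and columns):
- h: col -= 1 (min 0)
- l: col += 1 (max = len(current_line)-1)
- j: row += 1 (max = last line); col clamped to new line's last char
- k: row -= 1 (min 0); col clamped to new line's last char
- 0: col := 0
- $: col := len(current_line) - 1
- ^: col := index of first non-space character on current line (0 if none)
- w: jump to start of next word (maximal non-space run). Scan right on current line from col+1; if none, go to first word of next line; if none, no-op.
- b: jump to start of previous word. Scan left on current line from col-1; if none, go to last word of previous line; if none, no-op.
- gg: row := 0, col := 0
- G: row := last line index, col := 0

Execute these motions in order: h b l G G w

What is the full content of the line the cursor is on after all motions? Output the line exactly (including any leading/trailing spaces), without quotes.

Answer: cat fish  sand  cyan

Derivation:
After 1 (h): row=0 col=0 char='_'
After 2 (b): row=0 col=0 char='_'
After 3 (l): row=0 col=1 char='_'
After 4 (G): row=5 col=0 char='c'
After 5 (G): row=5 col=0 char='c'
After 6 (w): row=5 col=4 char='f'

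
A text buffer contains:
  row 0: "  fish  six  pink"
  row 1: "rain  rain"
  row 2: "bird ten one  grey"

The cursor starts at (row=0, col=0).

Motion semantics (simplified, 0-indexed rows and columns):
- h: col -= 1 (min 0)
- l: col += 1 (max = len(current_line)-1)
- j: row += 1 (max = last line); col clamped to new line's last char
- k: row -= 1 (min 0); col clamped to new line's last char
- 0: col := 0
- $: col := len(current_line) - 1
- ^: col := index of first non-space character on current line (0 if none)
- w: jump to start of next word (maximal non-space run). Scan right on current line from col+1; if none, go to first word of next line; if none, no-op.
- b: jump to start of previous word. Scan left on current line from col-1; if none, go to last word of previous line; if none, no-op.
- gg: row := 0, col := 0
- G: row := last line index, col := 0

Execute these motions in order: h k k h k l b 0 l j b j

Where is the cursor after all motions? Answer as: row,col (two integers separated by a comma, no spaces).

Answer: 2,0

Derivation:
After 1 (h): row=0 col=0 char='_'
After 2 (k): row=0 col=0 char='_'
After 3 (k): row=0 col=0 char='_'
After 4 (h): row=0 col=0 char='_'
After 5 (k): row=0 col=0 char='_'
After 6 (l): row=0 col=1 char='_'
After 7 (b): row=0 col=1 char='_'
After 8 (0): row=0 col=0 char='_'
After 9 (l): row=0 col=1 char='_'
After 10 (j): row=1 col=1 char='a'
After 11 (b): row=1 col=0 char='r'
After 12 (j): row=2 col=0 char='b'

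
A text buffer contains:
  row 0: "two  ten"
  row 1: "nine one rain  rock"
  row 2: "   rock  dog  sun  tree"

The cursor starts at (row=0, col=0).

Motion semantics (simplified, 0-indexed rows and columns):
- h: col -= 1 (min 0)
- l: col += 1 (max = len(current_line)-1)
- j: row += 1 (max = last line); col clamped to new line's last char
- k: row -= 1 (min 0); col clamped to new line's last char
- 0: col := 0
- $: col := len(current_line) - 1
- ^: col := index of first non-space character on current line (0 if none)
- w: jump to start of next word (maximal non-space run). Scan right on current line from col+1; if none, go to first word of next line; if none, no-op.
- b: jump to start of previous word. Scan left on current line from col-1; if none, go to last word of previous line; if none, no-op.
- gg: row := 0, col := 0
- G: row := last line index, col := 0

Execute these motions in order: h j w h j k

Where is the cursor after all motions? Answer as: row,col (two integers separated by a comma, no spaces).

Answer: 1,4

Derivation:
After 1 (h): row=0 col=0 char='t'
After 2 (j): row=1 col=0 char='n'
After 3 (w): row=1 col=5 char='o'
After 4 (h): row=1 col=4 char='_'
After 5 (j): row=2 col=4 char='o'
After 6 (k): row=1 col=4 char='_'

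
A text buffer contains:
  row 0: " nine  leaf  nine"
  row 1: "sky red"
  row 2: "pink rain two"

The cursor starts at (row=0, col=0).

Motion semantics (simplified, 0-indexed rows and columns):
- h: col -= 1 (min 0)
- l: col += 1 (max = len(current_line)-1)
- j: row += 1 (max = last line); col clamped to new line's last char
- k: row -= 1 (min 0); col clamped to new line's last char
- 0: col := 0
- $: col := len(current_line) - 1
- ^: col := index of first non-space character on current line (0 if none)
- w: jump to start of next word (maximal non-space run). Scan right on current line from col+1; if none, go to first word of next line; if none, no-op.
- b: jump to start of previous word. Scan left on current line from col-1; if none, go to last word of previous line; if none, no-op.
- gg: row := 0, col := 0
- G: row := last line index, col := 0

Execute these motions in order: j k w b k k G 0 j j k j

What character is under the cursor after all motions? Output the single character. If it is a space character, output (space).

Answer: p

Derivation:
After 1 (j): row=1 col=0 char='s'
After 2 (k): row=0 col=0 char='_'
After 3 (w): row=0 col=1 char='n'
After 4 (b): row=0 col=1 char='n'
After 5 (k): row=0 col=1 char='n'
After 6 (k): row=0 col=1 char='n'
After 7 (G): row=2 col=0 char='p'
After 8 (0): row=2 col=0 char='p'
After 9 (j): row=2 col=0 char='p'
After 10 (j): row=2 col=0 char='p'
After 11 (k): row=1 col=0 char='s'
After 12 (j): row=2 col=0 char='p'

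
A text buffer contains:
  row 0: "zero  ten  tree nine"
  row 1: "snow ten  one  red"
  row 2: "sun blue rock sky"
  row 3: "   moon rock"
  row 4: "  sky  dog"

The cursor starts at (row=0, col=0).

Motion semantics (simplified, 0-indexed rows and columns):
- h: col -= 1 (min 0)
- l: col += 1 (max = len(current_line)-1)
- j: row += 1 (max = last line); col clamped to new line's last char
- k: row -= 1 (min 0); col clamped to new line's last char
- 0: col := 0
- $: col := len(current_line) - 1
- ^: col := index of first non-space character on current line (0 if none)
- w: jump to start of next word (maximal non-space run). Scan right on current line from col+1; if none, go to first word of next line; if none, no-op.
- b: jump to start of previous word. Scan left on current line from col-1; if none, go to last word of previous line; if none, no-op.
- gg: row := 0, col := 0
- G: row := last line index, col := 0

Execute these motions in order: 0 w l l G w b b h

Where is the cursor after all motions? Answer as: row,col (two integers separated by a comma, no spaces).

After 1 (0): row=0 col=0 char='z'
After 2 (w): row=0 col=6 char='t'
After 3 (l): row=0 col=7 char='e'
After 4 (l): row=0 col=8 char='n'
After 5 (G): row=4 col=0 char='_'
After 6 (w): row=4 col=2 char='s'
After 7 (b): row=3 col=8 char='r'
After 8 (b): row=3 col=3 char='m'
After 9 (h): row=3 col=2 char='_'

Answer: 3,2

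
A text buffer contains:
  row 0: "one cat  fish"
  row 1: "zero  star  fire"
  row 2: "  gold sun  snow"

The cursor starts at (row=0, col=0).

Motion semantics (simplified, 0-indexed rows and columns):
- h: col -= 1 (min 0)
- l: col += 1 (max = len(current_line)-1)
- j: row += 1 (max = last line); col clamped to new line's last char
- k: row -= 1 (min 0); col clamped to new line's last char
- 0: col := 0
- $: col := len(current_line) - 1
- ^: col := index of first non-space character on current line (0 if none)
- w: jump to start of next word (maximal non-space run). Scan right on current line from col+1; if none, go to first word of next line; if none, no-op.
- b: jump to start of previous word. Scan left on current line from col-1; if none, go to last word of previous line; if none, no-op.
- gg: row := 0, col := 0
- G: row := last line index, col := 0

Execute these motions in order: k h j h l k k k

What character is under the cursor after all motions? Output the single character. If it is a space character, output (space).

Answer: n

Derivation:
After 1 (k): row=0 col=0 char='o'
After 2 (h): row=0 col=0 char='o'
After 3 (j): row=1 col=0 char='z'
After 4 (h): row=1 col=0 char='z'
After 5 (l): row=1 col=1 char='e'
After 6 (k): row=0 col=1 char='n'
After 7 (k): row=0 col=1 char='n'
After 8 (k): row=0 col=1 char='n'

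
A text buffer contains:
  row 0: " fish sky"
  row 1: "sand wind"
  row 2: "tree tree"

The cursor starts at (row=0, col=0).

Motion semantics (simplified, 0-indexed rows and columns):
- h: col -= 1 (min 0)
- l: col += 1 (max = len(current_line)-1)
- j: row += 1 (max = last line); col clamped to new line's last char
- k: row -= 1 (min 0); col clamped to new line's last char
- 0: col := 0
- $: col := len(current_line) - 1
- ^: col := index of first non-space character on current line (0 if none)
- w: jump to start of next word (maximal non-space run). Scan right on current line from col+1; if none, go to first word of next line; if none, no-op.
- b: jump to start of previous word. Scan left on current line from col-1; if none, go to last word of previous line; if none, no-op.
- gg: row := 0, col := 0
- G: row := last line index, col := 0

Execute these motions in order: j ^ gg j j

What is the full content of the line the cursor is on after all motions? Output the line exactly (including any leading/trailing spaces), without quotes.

Answer: tree tree

Derivation:
After 1 (j): row=1 col=0 char='s'
After 2 (^): row=1 col=0 char='s'
After 3 (gg): row=0 col=0 char='_'
After 4 (j): row=1 col=0 char='s'
After 5 (j): row=2 col=0 char='t'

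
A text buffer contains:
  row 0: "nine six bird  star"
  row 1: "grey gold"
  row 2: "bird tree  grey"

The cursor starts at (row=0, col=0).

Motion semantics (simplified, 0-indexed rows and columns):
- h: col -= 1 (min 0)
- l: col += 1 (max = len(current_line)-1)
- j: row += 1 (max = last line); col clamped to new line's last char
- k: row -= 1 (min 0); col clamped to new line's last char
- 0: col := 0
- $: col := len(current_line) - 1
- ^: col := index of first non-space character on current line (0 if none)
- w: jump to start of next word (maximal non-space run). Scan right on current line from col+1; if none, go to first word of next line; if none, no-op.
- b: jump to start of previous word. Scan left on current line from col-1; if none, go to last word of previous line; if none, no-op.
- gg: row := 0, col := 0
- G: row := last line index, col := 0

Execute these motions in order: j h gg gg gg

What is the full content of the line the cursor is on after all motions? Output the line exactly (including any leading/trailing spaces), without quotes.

After 1 (j): row=1 col=0 char='g'
After 2 (h): row=1 col=0 char='g'
After 3 (gg): row=0 col=0 char='n'
After 4 (gg): row=0 col=0 char='n'
After 5 (gg): row=0 col=0 char='n'

Answer: nine six bird  star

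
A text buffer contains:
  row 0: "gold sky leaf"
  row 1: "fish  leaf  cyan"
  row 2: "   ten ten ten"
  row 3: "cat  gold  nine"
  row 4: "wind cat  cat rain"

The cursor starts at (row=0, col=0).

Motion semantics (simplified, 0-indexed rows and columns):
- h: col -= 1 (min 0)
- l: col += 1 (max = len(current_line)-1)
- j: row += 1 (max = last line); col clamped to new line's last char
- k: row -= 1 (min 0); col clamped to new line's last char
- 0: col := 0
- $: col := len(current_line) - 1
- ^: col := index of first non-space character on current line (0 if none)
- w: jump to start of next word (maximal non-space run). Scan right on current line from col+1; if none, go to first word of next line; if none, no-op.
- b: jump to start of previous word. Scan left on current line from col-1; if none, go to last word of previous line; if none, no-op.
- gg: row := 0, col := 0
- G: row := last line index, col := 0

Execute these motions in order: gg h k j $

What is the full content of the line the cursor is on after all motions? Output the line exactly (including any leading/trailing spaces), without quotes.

After 1 (gg): row=0 col=0 char='g'
After 2 (h): row=0 col=0 char='g'
After 3 (k): row=0 col=0 char='g'
After 4 (j): row=1 col=0 char='f'
After 5 ($): row=1 col=15 char='n'

Answer: fish  leaf  cyan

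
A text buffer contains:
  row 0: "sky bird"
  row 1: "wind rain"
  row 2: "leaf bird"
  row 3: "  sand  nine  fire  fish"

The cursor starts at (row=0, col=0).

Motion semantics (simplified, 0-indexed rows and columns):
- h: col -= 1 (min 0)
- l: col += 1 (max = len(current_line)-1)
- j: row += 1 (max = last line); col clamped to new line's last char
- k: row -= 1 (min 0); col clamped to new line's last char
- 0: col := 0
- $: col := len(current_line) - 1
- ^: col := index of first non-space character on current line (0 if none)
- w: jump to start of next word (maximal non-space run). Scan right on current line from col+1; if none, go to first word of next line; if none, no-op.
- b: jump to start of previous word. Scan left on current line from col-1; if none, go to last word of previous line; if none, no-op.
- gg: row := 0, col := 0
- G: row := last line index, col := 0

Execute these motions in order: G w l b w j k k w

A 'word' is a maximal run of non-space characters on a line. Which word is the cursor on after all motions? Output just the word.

After 1 (G): row=3 col=0 char='_'
After 2 (w): row=3 col=2 char='s'
After 3 (l): row=3 col=3 char='a'
After 4 (b): row=3 col=2 char='s'
After 5 (w): row=3 col=8 char='n'
After 6 (j): row=3 col=8 char='n'
After 7 (k): row=2 col=8 char='d'
After 8 (k): row=1 col=8 char='n'
After 9 (w): row=2 col=0 char='l'

Answer: leaf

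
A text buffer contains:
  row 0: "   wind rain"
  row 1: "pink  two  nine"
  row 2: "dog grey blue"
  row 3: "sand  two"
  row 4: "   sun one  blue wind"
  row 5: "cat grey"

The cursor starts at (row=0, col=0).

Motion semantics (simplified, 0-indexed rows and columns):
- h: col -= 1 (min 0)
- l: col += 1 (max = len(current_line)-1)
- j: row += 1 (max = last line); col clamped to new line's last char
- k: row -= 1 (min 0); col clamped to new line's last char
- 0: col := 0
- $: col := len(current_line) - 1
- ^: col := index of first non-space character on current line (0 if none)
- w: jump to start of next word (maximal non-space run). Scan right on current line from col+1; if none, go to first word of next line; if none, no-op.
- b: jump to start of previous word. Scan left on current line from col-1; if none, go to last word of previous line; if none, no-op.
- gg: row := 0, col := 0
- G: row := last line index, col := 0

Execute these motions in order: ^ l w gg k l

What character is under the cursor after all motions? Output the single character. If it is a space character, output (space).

After 1 (^): row=0 col=3 char='w'
After 2 (l): row=0 col=4 char='i'
After 3 (w): row=0 col=8 char='r'
After 4 (gg): row=0 col=0 char='_'
After 5 (k): row=0 col=0 char='_'
After 6 (l): row=0 col=1 char='_'

Answer: (space)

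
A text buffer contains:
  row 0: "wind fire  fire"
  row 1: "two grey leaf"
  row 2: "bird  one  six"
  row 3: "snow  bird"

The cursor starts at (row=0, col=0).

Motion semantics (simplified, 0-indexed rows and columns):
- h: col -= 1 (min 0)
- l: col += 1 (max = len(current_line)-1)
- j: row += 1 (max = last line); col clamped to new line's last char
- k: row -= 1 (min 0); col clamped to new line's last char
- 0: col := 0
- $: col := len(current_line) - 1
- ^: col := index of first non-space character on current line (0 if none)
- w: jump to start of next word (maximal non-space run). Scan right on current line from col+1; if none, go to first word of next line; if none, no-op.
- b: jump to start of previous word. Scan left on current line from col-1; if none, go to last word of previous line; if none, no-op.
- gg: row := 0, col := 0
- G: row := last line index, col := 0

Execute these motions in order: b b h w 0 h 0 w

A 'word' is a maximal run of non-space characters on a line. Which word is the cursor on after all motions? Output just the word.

After 1 (b): row=0 col=0 char='w'
After 2 (b): row=0 col=0 char='w'
After 3 (h): row=0 col=0 char='w'
After 4 (w): row=0 col=5 char='f'
After 5 (0): row=0 col=0 char='w'
After 6 (h): row=0 col=0 char='w'
After 7 (0): row=0 col=0 char='w'
After 8 (w): row=0 col=5 char='f'

Answer: fire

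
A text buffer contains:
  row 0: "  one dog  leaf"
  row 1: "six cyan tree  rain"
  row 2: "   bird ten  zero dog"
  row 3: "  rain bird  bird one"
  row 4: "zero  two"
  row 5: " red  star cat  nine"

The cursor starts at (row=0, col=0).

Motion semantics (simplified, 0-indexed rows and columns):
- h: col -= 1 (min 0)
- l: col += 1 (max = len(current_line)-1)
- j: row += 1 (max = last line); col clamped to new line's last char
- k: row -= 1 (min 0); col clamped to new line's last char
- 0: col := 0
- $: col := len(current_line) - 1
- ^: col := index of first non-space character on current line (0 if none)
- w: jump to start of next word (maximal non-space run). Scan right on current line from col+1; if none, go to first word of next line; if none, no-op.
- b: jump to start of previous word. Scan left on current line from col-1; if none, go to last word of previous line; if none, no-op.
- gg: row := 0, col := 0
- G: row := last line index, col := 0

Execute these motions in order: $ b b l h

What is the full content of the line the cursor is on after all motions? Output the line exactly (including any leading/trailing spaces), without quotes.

After 1 ($): row=0 col=14 char='f'
After 2 (b): row=0 col=11 char='l'
After 3 (b): row=0 col=6 char='d'
After 4 (l): row=0 col=7 char='o'
After 5 (h): row=0 col=6 char='d'

Answer:   one dog  leaf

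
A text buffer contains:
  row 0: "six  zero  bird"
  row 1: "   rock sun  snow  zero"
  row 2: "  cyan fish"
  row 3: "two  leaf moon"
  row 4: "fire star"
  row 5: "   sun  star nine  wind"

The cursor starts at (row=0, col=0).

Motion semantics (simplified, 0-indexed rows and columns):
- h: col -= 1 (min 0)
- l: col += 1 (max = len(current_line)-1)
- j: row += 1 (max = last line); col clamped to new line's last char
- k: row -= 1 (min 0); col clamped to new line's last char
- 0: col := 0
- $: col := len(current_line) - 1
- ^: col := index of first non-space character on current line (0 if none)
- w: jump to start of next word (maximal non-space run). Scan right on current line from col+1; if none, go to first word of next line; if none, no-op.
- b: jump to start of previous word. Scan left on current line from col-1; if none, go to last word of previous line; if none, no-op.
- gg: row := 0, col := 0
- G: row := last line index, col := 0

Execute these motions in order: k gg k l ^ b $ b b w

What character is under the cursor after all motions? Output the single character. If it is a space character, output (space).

Answer: b

Derivation:
After 1 (k): row=0 col=0 char='s'
After 2 (gg): row=0 col=0 char='s'
After 3 (k): row=0 col=0 char='s'
After 4 (l): row=0 col=1 char='i'
After 5 (^): row=0 col=0 char='s'
After 6 (b): row=0 col=0 char='s'
After 7 ($): row=0 col=14 char='d'
After 8 (b): row=0 col=11 char='b'
After 9 (b): row=0 col=5 char='z'
After 10 (w): row=0 col=11 char='b'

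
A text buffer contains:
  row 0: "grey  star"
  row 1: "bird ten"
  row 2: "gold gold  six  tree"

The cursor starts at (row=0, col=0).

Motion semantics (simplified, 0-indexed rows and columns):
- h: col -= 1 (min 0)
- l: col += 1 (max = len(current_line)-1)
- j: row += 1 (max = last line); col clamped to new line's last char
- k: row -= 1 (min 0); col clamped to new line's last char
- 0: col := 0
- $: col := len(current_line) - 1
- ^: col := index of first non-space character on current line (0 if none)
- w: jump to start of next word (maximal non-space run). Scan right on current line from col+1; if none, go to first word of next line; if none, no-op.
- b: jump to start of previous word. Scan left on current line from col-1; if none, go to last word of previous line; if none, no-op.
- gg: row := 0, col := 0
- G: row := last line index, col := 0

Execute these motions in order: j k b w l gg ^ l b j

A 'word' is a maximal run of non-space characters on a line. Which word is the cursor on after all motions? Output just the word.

After 1 (j): row=1 col=0 char='b'
After 2 (k): row=0 col=0 char='g'
After 3 (b): row=0 col=0 char='g'
After 4 (w): row=0 col=6 char='s'
After 5 (l): row=0 col=7 char='t'
After 6 (gg): row=0 col=0 char='g'
After 7 (^): row=0 col=0 char='g'
After 8 (l): row=0 col=1 char='r'
After 9 (b): row=0 col=0 char='g'
After 10 (j): row=1 col=0 char='b'

Answer: bird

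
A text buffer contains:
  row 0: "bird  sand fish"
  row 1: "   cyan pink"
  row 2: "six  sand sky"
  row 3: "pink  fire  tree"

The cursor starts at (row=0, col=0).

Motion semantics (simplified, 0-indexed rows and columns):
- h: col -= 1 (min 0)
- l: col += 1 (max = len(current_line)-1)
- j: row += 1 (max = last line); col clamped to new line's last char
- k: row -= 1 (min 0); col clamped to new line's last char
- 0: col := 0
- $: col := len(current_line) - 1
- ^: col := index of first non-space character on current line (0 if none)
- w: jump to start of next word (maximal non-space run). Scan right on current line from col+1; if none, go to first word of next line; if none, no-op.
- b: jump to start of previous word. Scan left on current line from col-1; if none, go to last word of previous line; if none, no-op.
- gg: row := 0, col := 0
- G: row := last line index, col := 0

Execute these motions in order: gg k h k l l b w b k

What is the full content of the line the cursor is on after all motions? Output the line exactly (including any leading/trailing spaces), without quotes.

After 1 (gg): row=0 col=0 char='b'
After 2 (k): row=0 col=0 char='b'
After 3 (h): row=0 col=0 char='b'
After 4 (k): row=0 col=0 char='b'
After 5 (l): row=0 col=1 char='i'
After 6 (l): row=0 col=2 char='r'
After 7 (b): row=0 col=0 char='b'
After 8 (w): row=0 col=6 char='s'
After 9 (b): row=0 col=0 char='b'
After 10 (k): row=0 col=0 char='b'

Answer: bird  sand fish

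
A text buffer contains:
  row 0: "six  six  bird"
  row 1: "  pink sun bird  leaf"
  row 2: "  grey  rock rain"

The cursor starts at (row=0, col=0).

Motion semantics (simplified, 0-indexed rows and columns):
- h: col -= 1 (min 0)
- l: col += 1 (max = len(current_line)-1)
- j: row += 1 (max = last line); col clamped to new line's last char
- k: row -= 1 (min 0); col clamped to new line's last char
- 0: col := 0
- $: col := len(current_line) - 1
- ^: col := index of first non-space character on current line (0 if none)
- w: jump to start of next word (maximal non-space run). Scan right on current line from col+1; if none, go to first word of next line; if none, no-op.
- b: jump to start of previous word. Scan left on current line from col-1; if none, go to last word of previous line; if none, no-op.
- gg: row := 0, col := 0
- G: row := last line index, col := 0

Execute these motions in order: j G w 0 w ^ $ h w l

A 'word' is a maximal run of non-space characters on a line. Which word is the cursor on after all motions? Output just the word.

After 1 (j): row=1 col=0 char='_'
After 2 (G): row=2 col=0 char='_'
After 3 (w): row=2 col=2 char='g'
After 4 (0): row=2 col=0 char='_'
After 5 (w): row=2 col=2 char='g'
After 6 (^): row=2 col=2 char='g'
After 7 ($): row=2 col=16 char='n'
After 8 (h): row=2 col=15 char='i'
After 9 (w): row=2 col=15 char='i'
After 10 (l): row=2 col=16 char='n'

Answer: rain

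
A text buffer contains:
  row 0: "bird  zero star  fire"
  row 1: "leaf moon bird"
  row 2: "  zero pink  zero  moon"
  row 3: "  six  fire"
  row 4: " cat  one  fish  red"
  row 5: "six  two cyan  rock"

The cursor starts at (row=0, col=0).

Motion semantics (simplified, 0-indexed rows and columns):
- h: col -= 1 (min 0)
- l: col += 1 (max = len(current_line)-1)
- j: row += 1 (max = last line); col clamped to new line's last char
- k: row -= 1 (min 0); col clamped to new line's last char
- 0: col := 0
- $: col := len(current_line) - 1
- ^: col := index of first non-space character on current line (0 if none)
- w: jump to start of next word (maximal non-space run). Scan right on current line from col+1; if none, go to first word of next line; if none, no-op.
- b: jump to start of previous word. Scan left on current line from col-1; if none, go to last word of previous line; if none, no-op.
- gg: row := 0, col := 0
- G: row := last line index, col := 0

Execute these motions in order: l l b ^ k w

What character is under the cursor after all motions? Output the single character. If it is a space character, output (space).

Answer: z

Derivation:
After 1 (l): row=0 col=1 char='i'
After 2 (l): row=0 col=2 char='r'
After 3 (b): row=0 col=0 char='b'
After 4 (^): row=0 col=0 char='b'
After 5 (k): row=0 col=0 char='b'
After 6 (w): row=0 col=6 char='z'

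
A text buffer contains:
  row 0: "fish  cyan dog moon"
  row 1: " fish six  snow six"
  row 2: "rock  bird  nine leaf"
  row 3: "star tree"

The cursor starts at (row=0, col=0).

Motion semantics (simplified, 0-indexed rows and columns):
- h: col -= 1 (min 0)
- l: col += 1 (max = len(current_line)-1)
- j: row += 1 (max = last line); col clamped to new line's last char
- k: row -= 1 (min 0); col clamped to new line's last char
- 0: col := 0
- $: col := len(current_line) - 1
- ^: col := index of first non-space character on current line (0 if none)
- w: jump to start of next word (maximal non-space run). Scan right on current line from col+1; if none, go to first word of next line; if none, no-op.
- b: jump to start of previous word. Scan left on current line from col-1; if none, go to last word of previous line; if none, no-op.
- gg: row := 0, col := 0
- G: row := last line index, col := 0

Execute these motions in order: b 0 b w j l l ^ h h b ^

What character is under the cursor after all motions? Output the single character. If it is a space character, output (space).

Answer: f

Derivation:
After 1 (b): row=0 col=0 char='f'
After 2 (0): row=0 col=0 char='f'
After 3 (b): row=0 col=0 char='f'
After 4 (w): row=0 col=6 char='c'
After 5 (j): row=1 col=6 char='s'
After 6 (l): row=1 col=7 char='i'
After 7 (l): row=1 col=8 char='x'
After 8 (^): row=1 col=1 char='f'
After 9 (h): row=1 col=0 char='_'
After 10 (h): row=1 col=0 char='_'
After 11 (b): row=0 col=15 char='m'
After 12 (^): row=0 col=0 char='f'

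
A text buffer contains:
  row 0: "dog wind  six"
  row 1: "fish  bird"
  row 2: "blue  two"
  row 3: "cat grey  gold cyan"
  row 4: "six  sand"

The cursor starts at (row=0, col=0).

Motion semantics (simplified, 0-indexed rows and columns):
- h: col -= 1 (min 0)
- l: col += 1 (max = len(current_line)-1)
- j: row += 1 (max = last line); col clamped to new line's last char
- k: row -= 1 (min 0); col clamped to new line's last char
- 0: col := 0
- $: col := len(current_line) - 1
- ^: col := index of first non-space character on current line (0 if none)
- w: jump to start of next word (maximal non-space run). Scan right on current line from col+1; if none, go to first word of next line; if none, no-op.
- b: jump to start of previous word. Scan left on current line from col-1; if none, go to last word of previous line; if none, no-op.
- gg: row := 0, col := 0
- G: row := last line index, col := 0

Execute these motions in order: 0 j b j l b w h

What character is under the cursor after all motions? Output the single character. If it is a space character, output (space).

After 1 (0): row=0 col=0 char='d'
After 2 (j): row=1 col=0 char='f'
After 3 (b): row=0 col=10 char='s'
After 4 (j): row=1 col=9 char='d'
After 5 (l): row=1 col=9 char='d'
After 6 (b): row=1 col=6 char='b'
After 7 (w): row=2 col=0 char='b'
After 8 (h): row=2 col=0 char='b'

Answer: b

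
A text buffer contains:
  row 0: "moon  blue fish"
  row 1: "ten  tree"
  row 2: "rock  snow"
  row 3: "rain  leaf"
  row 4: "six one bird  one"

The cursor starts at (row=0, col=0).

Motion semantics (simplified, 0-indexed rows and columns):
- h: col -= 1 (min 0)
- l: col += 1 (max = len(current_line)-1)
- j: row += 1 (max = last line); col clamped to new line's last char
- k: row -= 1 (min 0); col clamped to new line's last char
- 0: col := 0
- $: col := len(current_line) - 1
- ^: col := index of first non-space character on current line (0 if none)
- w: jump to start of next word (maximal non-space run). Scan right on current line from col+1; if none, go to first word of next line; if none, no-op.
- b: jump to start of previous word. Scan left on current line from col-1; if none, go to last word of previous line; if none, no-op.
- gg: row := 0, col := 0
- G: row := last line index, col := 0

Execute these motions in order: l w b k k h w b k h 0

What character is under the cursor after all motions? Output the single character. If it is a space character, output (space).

After 1 (l): row=0 col=1 char='o'
After 2 (w): row=0 col=6 char='b'
After 3 (b): row=0 col=0 char='m'
After 4 (k): row=0 col=0 char='m'
After 5 (k): row=0 col=0 char='m'
After 6 (h): row=0 col=0 char='m'
After 7 (w): row=0 col=6 char='b'
After 8 (b): row=0 col=0 char='m'
After 9 (k): row=0 col=0 char='m'
After 10 (h): row=0 col=0 char='m'
After 11 (0): row=0 col=0 char='m'

Answer: m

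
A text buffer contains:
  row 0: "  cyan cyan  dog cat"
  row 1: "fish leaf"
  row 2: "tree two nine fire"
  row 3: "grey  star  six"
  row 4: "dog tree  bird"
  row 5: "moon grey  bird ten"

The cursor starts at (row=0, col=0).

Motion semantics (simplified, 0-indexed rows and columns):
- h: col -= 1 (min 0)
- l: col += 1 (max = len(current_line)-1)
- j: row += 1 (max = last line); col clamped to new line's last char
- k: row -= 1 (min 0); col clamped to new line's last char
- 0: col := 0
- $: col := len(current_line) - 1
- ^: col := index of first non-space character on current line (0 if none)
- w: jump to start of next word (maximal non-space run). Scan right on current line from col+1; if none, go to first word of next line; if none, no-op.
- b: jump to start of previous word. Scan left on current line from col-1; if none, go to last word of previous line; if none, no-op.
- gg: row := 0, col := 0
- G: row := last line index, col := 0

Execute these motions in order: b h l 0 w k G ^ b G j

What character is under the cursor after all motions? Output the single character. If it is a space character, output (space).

Answer: m

Derivation:
After 1 (b): row=0 col=0 char='_'
After 2 (h): row=0 col=0 char='_'
After 3 (l): row=0 col=1 char='_'
After 4 (0): row=0 col=0 char='_'
After 5 (w): row=0 col=2 char='c'
After 6 (k): row=0 col=2 char='c'
After 7 (G): row=5 col=0 char='m'
After 8 (^): row=5 col=0 char='m'
After 9 (b): row=4 col=10 char='b'
After 10 (G): row=5 col=0 char='m'
After 11 (j): row=5 col=0 char='m'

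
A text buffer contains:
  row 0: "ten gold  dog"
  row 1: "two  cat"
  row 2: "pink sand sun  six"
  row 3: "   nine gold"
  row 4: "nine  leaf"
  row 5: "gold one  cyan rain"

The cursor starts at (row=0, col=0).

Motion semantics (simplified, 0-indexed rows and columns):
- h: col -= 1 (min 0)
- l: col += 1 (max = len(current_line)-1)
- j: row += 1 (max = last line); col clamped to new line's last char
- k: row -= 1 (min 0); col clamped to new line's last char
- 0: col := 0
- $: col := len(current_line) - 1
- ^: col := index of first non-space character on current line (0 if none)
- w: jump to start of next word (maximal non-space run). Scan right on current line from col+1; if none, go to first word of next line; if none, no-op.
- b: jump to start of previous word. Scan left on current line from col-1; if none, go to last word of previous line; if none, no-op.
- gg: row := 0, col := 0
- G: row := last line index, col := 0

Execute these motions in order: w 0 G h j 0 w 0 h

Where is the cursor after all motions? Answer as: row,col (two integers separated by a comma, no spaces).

After 1 (w): row=0 col=4 char='g'
After 2 (0): row=0 col=0 char='t'
After 3 (G): row=5 col=0 char='g'
After 4 (h): row=5 col=0 char='g'
After 5 (j): row=5 col=0 char='g'
After 6 (0): row=5 col=0 char='g'
After 7 (w): row=5 col=5 char='o'
After 8 (0): row=5 col=0 char='g'
After 9 (h): row=5 col=0 char='g'

Answer: 5,0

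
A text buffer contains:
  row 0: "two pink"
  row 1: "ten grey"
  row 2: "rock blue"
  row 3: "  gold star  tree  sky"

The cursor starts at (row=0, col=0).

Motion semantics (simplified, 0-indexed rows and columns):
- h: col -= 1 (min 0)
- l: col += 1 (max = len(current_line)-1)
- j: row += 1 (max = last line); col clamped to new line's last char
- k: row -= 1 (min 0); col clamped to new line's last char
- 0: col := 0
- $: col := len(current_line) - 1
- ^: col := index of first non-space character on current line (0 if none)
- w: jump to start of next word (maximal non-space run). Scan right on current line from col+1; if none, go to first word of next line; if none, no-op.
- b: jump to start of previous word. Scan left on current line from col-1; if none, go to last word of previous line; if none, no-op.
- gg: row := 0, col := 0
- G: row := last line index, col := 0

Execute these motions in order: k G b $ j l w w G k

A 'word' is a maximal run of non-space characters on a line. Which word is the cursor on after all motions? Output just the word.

After 1 (k): row=0 col=0 char='t'
After 2 (G): row=3 col=0 char='_'
After 3 (b): row=2 col=5 char='b'
After 4 ($): row=2 col=8 char='e'
After 5 (j): row=3 col=8 char='t'
After 6 (l): row=3 col=9 char='a'
After 7 (w): row=3 col=13 char='t'
After 8 (w): row=3 col=19 char='s'
After 9 (G): row=3 col=0 char='_'
After 10 (k): row=2 col=0 char='r'

Answer: rock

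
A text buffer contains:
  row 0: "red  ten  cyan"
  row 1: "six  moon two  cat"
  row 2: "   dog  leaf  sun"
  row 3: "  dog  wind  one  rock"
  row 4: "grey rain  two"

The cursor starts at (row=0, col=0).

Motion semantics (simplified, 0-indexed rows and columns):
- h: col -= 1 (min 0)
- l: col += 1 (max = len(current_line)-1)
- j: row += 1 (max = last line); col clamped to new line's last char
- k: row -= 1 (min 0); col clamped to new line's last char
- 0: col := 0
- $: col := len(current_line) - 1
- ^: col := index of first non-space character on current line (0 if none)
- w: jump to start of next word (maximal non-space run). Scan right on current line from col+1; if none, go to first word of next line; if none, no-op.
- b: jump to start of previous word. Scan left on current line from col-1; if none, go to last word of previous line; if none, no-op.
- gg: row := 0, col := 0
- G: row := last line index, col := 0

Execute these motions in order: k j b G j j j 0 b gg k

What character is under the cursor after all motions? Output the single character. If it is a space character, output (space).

After 1 (k): row=0 col=0 char='r'
After 2 (j): row=1 col=0 char='s'
After 3 (b): row=0 col=10 char='c'
After 4 (G): row=4 col=0 char='g'
After 5 (j): row=4 col=0 char='g'
After 6 (j): row=4 col=0 char='g'
After 7 (j): row=4 col=0 char='g'
After 8 (0): row=4 col=0 char='g'
After 9 (b): row=3 col=18 char='r'
After 10 (gg): row=0 col=0 char='r'
After 11 (k): row=0 col=0 char='r'

Answer: r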